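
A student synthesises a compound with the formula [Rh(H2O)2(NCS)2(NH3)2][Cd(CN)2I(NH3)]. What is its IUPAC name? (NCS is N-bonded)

diamminediaquadiisothiocyanatorhodium(III) amminedicyanoiodocadmate(II)

Both ions are complex: the cation is named first with the plain metal name, the anion second with the -ate form; each ion's ligands are alphabetised independently.
Cadmium is always +2 in its complexes; the anion's ligand charges sum to -3, so the complex anion is 1−.
A 1:1 salt means the cation carries the equal and opposite charge, 1+.
Cation: ligand charges sum to -2; for the ion to be 1+, Rh = +3.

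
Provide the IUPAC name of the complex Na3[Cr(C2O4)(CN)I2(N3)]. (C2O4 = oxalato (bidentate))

The 3 sodium counter-ions carry a total charge of +3, so each complex ion is 3−.
Ligand charges: 2×iodo (-1 each), 1×oxalato (-2 each), 1×azido (-1 each), 1×cyano (-1 each); total -6. So Cr + (-6) = 3−, giving Cr = +3.
Ligands are named alphabetically: azido before cyano before iodo before oxalato.
The complex ion is anionic, so chromium takes the -ate form chromate(III).

sodium azidocyanodiiodooxalatochromate(III)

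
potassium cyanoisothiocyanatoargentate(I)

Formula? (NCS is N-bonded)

Ligands: 1 isothiocyanato (NCS, -1), 1 cyano (CN, -1). Ligand charge sum = -2.
Charge balance with potassium (+1) requires 1 complex ion per 1 potassium.

K[Ag(CN)(NCS)]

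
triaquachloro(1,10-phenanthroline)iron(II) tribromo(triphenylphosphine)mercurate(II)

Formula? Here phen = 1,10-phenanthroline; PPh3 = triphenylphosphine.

[FeCl(H2O)3(phen)][HgBr3(PPh3)]

Cation [Fe…]: ligand charges -1, Fe(II) ⇒ ion charge 1+.
Anion [Hg…]: ligand charges -3, Hg(II) ⇒ ion charge 1−.
One 1+ cation balances one 1− anion.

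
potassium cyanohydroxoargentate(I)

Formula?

Ligands: 1 hydroxo (OH, -1), 1 cyano (CN, -1). Ligand charge sum = -2.
Charge balance with potassium (+1) requires 1 complex ion per 1 potassium.

K[Ag(CN)(OH)]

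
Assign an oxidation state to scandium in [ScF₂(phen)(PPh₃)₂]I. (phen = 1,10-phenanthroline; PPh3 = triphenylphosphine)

+3

1 iodide outside the brackets (-1 each) → the complex ion is 1+.
Ligand charges: 1×phen neutral; 2×F = -2; 2×PPh3 neutral; sum -2.
Sc + (-2) = 1+ ⇒ Sc is +3.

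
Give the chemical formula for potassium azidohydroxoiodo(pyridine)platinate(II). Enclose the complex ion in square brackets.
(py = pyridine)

K[PtI(N3)(OH)(py)]

Ligands: 1 azido (N3, -1), 1 hydroxo (OH, -1), 1 iodo (I, -1), 1 pyridine (py, neutral). Ligand charge sum = -3.
Charge balance with potassium (+1) requires 1 complex ion per 1 potassium.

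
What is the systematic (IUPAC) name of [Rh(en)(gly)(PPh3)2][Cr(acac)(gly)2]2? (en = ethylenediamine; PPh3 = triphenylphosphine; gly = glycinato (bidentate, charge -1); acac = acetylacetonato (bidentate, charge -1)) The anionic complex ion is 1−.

(ethylenediamine)(glycinato)bis(triphenylphosphine)rhodium(III) (acetylacetonato)bis(glycinato)chromate(II)

Both ions are complex: the cation is named first with the plain metal name, the anion second with the -ate form; each ion's ligands are alphabetised independently.
The complex anion is given as 1−; its ligand charges sum to -3, so Cr = +2.
With 2 anions per cation, the cation must be 2×1 = 2+.
Cation: ligand charges sum to -1; for the ion to be 2+, Rh = +3.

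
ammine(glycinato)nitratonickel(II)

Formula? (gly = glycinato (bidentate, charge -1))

Ligands: 1 nitrato (NO3, -1), 1 glycinato (gly, -1), 1 ammine (NH3, neutral). Ligand charge sum = -2.
With Ni in oxidation state +2, the complex ion is [Ni...].

[Ni(gly)(NH3)(NO3)]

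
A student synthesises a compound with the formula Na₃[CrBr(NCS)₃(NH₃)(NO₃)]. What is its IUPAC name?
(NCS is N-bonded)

The 3 sodium counter-ions carry a total charge of +3, so each complex ion is 3−.
Ligand charges: 1×bromo (-1 each), 1×nitrato (-1 each), 3×isothiocyanato (-1 each), 1×ammine (neutral); total -5. So Cr + (-5) = 3−, giving Cr = +2.
Ligands are named alphabetically: ammine before bromo before isothiocyanato before nitrato.
The complex ion is anionic, so chromium takes the -ate form chromate(II).

sodium amminebromotriisothiocyanatonitratochromate(II)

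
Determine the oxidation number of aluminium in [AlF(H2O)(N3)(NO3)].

No counter-ion: the bracketed complex is neutral.
Ligand charges: 1×NO3 = -1; 1×H2O neutral; 1×F = -1; 1×N3 = -1; sum -3.
Al + (-3) = 0 ⇒ Al is +3.

+3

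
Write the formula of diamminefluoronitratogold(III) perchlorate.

[AuF(NH3)2(NO3)]ClO4

Ligands: 2 ammine (NH3, neutral), 1 nitrato (NO3, -1), 1 fluoro (F, -1). Ligand charge sum = -2.
With Au in oxidation state +3, the complex ion is [Au...]^1+.
Charge balance with perchlorate (-1) requires 1 complex ion per 1 perchlorate.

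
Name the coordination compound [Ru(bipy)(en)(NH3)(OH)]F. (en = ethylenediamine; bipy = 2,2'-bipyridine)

ammine(2,2'-bipyridine)(ethylenediamine)hydroxoruthenium(II) fluoride

The 1 fluoride counter-ion carries a total charge of -1, so each complex ion is 1+.
Ligand charges: 1×ethylenediamine (neutral), 1×2,2'-bipyridine (neutral), 1×ammine (neutral), 1×hydroxo (-1 each); total -1. So Ru + (-1) = 1+, giving Ru = +2.
Ligands are named alphabetically: ammine before bipyridine before ethylenediamine before hydroxo.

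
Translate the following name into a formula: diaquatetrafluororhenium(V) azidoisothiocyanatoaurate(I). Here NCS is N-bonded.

Cation [Re…]: ligand charges -4, Re(V) ⇒ ion charge 1+.
Anion [Au…]: ligand charges -2, Au(I) ⇒ ion charge 1−.
One 1+ cation balances one 1− anion.

[ReF4(H2O)2][Au(N3)(NCS)]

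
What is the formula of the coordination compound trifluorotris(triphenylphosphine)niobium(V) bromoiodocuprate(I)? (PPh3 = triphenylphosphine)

[NbF3(PPh3)3][CuBrI]2

Cation [Nb…]: ligand charges -3, Nb(V) ⇒ ion charge 2+.
Anion [Cu…]: ligand charges -2, Cu(I) ⇒ ion charge 1−.
One 2+ cation requires 2 of the 1− anion.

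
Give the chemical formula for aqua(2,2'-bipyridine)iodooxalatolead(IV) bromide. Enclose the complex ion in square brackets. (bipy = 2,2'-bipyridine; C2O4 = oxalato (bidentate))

Ligands: 1 aqua (H2O, neutral), 1 2,2'-bipyridine (bipy, neutral), 1 oxalato (C2O4, -2), 1 iodo (I, -1). Ligand charge sum = -3.
With Pb in oxidation state +4, the complex ion is [Pb...]^1+.
Charge balance with bromide (-1) requires 1 complex ion per 1 bromide.

[Pb(bipy)(C2O4)(H2O)I]Br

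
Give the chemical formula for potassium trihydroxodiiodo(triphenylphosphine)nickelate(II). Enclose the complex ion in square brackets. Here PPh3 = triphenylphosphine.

K3[NiI2(OH)3(PPh3)]

Ligands: 3 hydroxo (OH, -1), 2 iodo (I, -1), 1 triphenylphosphine (PPh3, neutral). Ligand charge sum = -5.
With Ni in oxidation state +2, the complex ion is [Ni...]^3−.
Charge balance with potassium (+1) requires 1 complex ion per 3 potassium.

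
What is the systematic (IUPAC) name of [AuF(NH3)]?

There is no counter-ion, so the complex is neutral overall.
Ligand charges: 1×fluoro (-1 each), 1×ammine (neutral); total -1. So Au + (-1) = 0, giving Au = +1.
Ligands are named alphabetically: ammine before fluoro.

amminefluorogold(I)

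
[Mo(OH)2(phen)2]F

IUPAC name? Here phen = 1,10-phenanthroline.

dihydroxobis(1,10-phenanthroline)molybdenum(III) fluoride

The 1 fluoride counter-ion carries a total charge of -1, so each complex ion is 1+.
Ligand charges: 2×1,10-phenanthroline (neutral), 2×hydroxo (-1 each); total -2. So Mo + (-2) = 1+, giving Mo = +3.
Ligands are named alphabetically: hydroxo before phenanthroline.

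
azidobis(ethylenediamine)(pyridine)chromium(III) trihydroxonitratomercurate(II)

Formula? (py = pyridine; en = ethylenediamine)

[Cr(en)2(N3)(py)][Hg(NO3)(OH)3]

Cation [Cr…]: ligand charges -1, Cr(III) ⇒ ion charge 2+.
Anion [Hg…]: ligand charges -4, Hg(II) ⇒ ion charge 2−.
One 2+ cation balances one 2− anion.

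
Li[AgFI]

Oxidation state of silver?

+1

1 lithium outside the brackets (+1 each) → the complex ion is 1−.
Ligand charges: 1×F = -1; 1×I = -1; sum -2.
Ag + (-2) = 1− ⇒ Ag is +1.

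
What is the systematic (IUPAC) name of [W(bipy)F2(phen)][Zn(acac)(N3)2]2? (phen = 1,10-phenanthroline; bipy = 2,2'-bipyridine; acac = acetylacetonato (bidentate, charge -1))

(2,2'-bipyridine)difluoro(1,10-phenanthroline)tungsten(IV) (acetylacetonato)diazidozincate(II)

Both ions are complex: the cation is named first with the plain metal name, the anion second with the -ate form; each ion's ligands are alphabetised independently.
Zinc is always +2 in its complexes; the anion's ligand charges sum to -3, so the complex anion is 1−.
With 2 anions per cation, the cation must be 2×1 = 2+.
Cation: ligand charges sum to -2; for the ion to be 2+, W = +4.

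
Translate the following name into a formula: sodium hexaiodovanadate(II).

Ligands: 6 iodo (I, -1). Ligand charge sum = -6.
Charge balance with sodium (+1) requires 1 complex ion per 4 sodium.

Na4[VI6]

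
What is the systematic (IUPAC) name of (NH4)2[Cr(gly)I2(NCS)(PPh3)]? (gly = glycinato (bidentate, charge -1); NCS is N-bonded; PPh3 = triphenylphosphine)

The 2 ammonium counter-ions carry a total charge of +2, so each complex ion is 2−.
Ligand charges: 1×glycinato (-1 each), 1×isothiocyanato (-1 each), 1×triphenylphosphine (neutral), 2×iodo (-1 each); total -4. So Cr + (-4) = 2−, giving Cr = +2.
Ligands are named alphabetically: glycinato before iodo before isothiocyanato before triphenylphosphine.
The complex ion is anionic, so chromium takes the -ate form chromate(II).

ammonium (glycinato)diiodoisothiocyanato(triphenylphosphine)chromate(II)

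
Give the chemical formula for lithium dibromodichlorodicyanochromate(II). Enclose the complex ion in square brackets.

Ligands: 2 cyano (CN, -1), 2 bromo (Br, -1), 2 chloro (Cl, -1). Ligand charge sum = -6.
With Cr in oxidation state +2, the complex ion is [Cr...]^4−.
Charge balance with lithium (+1) requires 1 complex ion per 4 lithium.

Li4[CrBr2Cl2(CN)2]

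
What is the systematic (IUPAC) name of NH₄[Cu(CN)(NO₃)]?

ammonium cyanonitratocuprate(I)

The 1 ammonium counter-ion carries a total charge of +1, so each complex ion is 1−.
Ligand charges: 1×cyano (-1 each), 1×nitrato (-1 each); total -2. So Cu + (-2) = 1−, giving Cu = +1.
The complex ion is anionic, so copper takes the -ate form cuprate(I).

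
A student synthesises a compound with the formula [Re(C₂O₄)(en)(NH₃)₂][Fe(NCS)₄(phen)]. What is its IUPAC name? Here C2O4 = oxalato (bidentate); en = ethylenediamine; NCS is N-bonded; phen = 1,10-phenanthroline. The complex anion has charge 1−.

The complex anion is given as 1−; its ligand charges sum to -4, so Fe = +3.
A 1:1 salt means the cation carries the equal and opposite charge, 1+.
Cation: ligand charges sum to -2; for the ion to be 1+, Re = +3.

diammine(ethylenediamine)oxalatorhenium(III) tetraisothiocyanato(1,10-phenanthroline)ferrate(III)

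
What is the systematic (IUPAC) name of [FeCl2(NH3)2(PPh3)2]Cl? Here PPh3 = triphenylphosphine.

diamminedichlorobis(triphenylphosphine)iron(III) chloride

The 1 chloride counter-ion carries a total charge of -1, so each complex ion is 1+.
Ligand charges: 2×ammine (neutral), 2×chloro (-1 each), 2×triphenylphosphine (neutral); total -2. So Fe + (-2) = 1+, giving Fe = +3.
Ligands are named alphabetically: ammine before chloro before triphenylphosphine.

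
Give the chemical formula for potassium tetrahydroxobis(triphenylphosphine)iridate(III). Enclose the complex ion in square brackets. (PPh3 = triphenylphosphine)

K[Ir(OH)4(PPh3)2]

Ligands: 4 hydroxo (OH, -1), 2 triphenylphosphine (PPh3, neutral). Ligand charge sum = -4.
With Ir in oxidation state +3, the complex ion is [Ir...]^1−.
Charge balance with potassium (+1) requires 1 complex ion per 1 potassium.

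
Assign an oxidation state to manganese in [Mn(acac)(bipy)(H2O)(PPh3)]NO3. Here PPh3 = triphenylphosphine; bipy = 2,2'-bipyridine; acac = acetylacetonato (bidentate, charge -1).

+2

1 nitrate outside the brackets (-1 each) → the complex ion is 1+.
Ligand charges: 1×PPh3 neutral; 1×H2O neutral; 1×bipy neutral; 1×acac = -1; sum -1.
Mn + (-1) = 1+ ⇒ Mn is +2.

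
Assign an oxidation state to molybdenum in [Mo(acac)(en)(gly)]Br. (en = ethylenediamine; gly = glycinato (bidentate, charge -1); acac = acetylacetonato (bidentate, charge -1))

1 bromide outside the brackets (-1 each) → the complex ion is 1+.
Ligand charges: 1×en neutral; 1×gly = -1; 1×acac = -1; sum -2.
Mo + (-2) = 1+ ⇒ Mo is +3.

+3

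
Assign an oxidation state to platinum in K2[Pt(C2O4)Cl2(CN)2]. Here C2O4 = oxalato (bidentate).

2 potassium outside the brackets (+1 each) → the complex ion is 2−.
Ligand charges: 2×Cl = -2; 2×CN = -2; 1×C2O4 = -2; sum -6.
Pt + (-6) = 2− ⇒ Pt is +4.

+4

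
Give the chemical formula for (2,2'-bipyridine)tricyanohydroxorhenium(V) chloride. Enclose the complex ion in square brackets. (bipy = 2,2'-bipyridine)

[Re(bipy)(CN)3(OH)]Cl

Ligands: 1 hydroxo (OH, -1), 1 2,2'-bipyridine (bipy, neutral), 3 cyano (CN, -1). Ligand charge sum = -4.
With Re in oxidation state +5, the complex ion is [Re...]^1+.
Charge balance with chloride (-1) requires 1 complex ion per 1 chloride.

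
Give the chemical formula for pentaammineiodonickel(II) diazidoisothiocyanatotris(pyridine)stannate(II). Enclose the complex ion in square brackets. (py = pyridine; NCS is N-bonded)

[NiI(NH3)5][Sn(N3)2(NCS)(py)3]

Cation [Ni…]: ligand charges -1, Ni(II) ⇒ ion charge 1+.
Anion [Sn…]: ligand charges -3, Sn(II) ⇒ ion charge 1−.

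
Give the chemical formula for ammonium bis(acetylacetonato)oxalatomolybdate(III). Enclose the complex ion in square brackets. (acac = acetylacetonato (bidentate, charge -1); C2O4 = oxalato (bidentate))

Ligands: 2 acetylacetonato (acac, -1), 1 oxalato (C2O4, -2). Ligand charge sum = -4.
With Mo in oxidation state +3, the complex ion is [Mo...]^1−.
Charge balance with ammonium (+1) requires 1 complex ion per 1 ammonium.

NH4[Mo(acac)2(C2O4)]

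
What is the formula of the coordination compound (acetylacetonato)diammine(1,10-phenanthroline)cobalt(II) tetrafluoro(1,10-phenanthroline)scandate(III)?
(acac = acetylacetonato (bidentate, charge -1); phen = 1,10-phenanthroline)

Cation [Co…]: ligand charges -1, Co(II) ⇒ ion charge 1+.
Anion [Sc…]: ligand charges -4, Sc(III) ⇒ ion charge 1−.

[Co(acac)(NH3)2(phen)][ScF4(phen)]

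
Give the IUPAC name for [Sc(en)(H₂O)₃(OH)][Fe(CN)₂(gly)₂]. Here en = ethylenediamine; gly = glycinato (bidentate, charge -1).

Scandium is always +3 in its complexes; the cation's ligand charges sum to -1, so the complex cation is 2+.
A 1:1 salt means the anion carries the equal and opposite charge, 2−.
Anion: ligand charges sum to -4; for the ion to be 2−, Fe = +2.

triaqua(ethylenediamine)hydroxoscandium(III) dicyanobis(glycinato)ferrate(II)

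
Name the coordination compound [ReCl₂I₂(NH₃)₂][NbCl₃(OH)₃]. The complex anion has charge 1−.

diamminedichlorodiiodorhenium(V) trichlorotrihydroxoniobate(V)

The complex anion is given as 1−; its ligand charges sum to -6, so Nb = +5.
A 1:1 salt means the cation carries the equal and opposite charge, 1+.
Cation: ligand charges sum to -4; for the ion to be 1+, Re = +5.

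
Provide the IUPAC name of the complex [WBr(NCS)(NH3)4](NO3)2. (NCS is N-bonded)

The 2 nitrate counter-ions carry a total charge of -2, so each complex ion is 2+.
Ligand charges: 1×isothiocyanato (-1 each), 4×ammine (neutral), 1×bromo (-1 each); total -2. So W + (-2) = 2+, giving W = +4.
Ligands are named alphabetically: ammine before bromo before isothiocyanato.

tetraamminebromoisothiocyanatotungsten(IV) nitrate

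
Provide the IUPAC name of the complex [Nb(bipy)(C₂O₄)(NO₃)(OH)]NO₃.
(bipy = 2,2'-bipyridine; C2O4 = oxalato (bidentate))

The 1 nitrate counter-ion carries a total charge of -1, so each complex ion is 1+.
Ligand charges: 1×hydroxo (-1 each), 1×2,2'-bipyridine (neutral), 1×nitrato (-1 each), 1×oxalato (-2 each); total -4. So Nb + (-4) = 1+, giving Nb = +5.
Ligands are named alphabetically: bipyridine before hydroxo before nitrato before oxalato.

(2,2'-bipyridine)hydroxonitratooxalatoniobium(V) nitrate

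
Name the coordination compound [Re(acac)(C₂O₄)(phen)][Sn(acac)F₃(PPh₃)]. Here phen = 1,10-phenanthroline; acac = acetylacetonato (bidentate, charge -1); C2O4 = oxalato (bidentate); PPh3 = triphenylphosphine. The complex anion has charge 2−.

The complex anion is given as 2−; its ligand charges sum to -4, so Sn = +2.
A 1:1 salt means the cation carries the equal and opposite charge, 2+.
Cation: ligand charges sum to -3; for the ion to be 2+, Re = +5.

(acetylacetonato)oxalato(1,10-phenanthroline)rhenium(V) (acetylacetonato)trifluoro(triphenylphosphine)stannate(II)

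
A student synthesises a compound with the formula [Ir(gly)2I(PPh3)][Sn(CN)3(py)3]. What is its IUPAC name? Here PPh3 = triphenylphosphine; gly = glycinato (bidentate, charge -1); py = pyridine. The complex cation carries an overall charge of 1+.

Both ions are complex: the cation is named first with the plain metal name, the anion second with the -ate form; each ion's ligands are alphabetised independently.
The complex cation is given as 1+; its ligand charges sum to -3, so Ir = +4.
A 1:1 salt means the anion carries the equal and opposite charge, 1−.
Anion: ligand charges sum to -3; for the ion to be 1−, Sn = +2.

bis(glycinato)iodo(triphenylphosphine)iridium(IV) tricyanotris(pyridine)stannate(II)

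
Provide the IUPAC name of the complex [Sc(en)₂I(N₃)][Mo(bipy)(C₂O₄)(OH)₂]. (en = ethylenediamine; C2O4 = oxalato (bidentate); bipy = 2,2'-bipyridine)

azidobis(ethylenediamine)iodoscandium(III) (2,2'-bipyridine)dihydroxooxalatomolybdate(III)

Scandium is always +3 in its complexes; the cation's ligand charges sum to -2, so the complex cation is 1+.
A 1:1 salt means the anion carries the equal and opposite charge, 1−.
Anion: ligand charges sum to -4; for the ion to be 1−, Mo = +3.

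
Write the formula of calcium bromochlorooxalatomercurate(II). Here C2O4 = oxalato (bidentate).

Ca[HgBr(C2O4)Cl]

Ligands: 1 oxalato (C2O4, -2), 1 chloro (Cl, -1), 1 bromo (Br, -1). Ligand charge sum = -4.
Charge balance with calcium (+2) requires 1 complex ion per 1 calcium.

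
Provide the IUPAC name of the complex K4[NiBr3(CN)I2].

potassium tribromocyanodiiodonickelate(II)

The 4 potassium counter-ions carry a total charge of +4, so each complex ion is 4−.
Ligand charges: 1×cyano (-1 each), 2×iodo (-1 each), 3×bromo (-1 each); total -6. So Ni + (-6) = 4−, giving Ni = +2.
The complex ion is anionic, so nickel takes the -ate form nickelate(II).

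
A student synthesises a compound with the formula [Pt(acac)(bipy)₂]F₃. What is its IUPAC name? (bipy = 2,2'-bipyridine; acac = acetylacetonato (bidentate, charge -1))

(acetylacetonato)bis(2,2'-bipyridine)platinum(IV) fluoride

The 3 fluoride counter-ions carry a total charge of -3, so each complex ion is 3+.
Ligand charges: 2×2,2'-bipyridine (neutral), 1×acetylacetonato (-1 each); total -1. So Pt + (-1) = 3+, giving Pt = +4.
Ligands are named alphabetically: acetylacetonato before bipyridine.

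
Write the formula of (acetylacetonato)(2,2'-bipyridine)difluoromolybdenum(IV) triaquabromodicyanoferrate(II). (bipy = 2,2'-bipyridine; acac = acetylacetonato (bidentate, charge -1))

[Mo(acac)(bipy)F2][FeBr(CN)2(H2O)3]

Cation [Mo…]: ligand charges -3, Mo(IV) ⇒ ion charge 1+.
Anion [Fe…]: ligand charges -3, Fe(II) ⇒ ion charge 1−.
One 1+ cation balances one 1− anion.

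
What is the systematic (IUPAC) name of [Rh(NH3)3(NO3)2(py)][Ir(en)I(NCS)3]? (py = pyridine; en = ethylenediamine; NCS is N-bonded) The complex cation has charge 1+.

triamminedinitrato(pyridine)rhodium(III) (ethylenediamine)iodotriisothiocyanatoiridate(III)

Both ions are complex: the cation is named first with the plain metal name, the anion second with the -ate form; each ion's ligands are alphabetised independently.
The complex cation is given as 1+; its ligand charges sum to -2, so Rh = +3.
A 1:1 salt means the anion carries the equal and opposite charge, 1−.
Anion: ligand charges sum to -4; for the ion to be 1−, Ir = +3.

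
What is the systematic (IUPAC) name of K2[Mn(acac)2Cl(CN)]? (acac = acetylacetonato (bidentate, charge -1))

potassium bis(acetylacetonato)chlorocyanomanganate(II)

The 2 potassium counter-ions carry a total charge of +2, so each complex ion is 2−.
Ligand charges: 1×chloro (-1 each), 1×cyano (-1 each), 2×acetylacetonato (-1 each); total -4. So Mn + (-4) = 2−, giving Mn = +2.
The complex ion is anionic, so manganese takes the -ate form manganate(II).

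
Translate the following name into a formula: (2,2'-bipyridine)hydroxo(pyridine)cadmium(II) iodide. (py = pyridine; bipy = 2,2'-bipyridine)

Ligands: 1 hydroxo (OH, -1), 1 pyridine (py, neutral), 1 2,2'-bipyridine (bipy, neutral). Ligand charge sum = -1.
With Cd in oxidation state +2, the complex ion is [Cd...]^1+.
Charge balance with iodide (-1) requires 1 complex ion per 1 iodide.

[Cd(bipy)(OH)(py)]I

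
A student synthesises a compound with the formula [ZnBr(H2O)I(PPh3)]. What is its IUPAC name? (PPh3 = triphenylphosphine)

aquabromoiodo(triphenylphosphine)zinc(II)

There is no counter-ion, so the complex is neutral overall.
Ligand charges: 1×triphenylphosphine (neutral), 1×iodo (-1 each), 1×bromo (-1 each), 1×aqua (neutral); total -2. So Zn + (-2) = 0, giving Zn = +2.
Ligands are named alphabetically: aqua before bromo before iodo before triphenylphosphine.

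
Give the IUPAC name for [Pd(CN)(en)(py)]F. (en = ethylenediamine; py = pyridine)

cyano(ethylenediamine)(pyridine)palladium(II) fluoride

The 1 fluoride counter-ion carries a total charge of -1, so each complex ion is 1+.
Ligand charges: 1×ethylenediamine (neutral), 1×cyano (-1 each), 1×pyridine (neutral); total -1. So Pd + (-1) = 1+, giving Pd = +2.
Ligands are named alphabetically: cyano before ethylenediamine before pyridine.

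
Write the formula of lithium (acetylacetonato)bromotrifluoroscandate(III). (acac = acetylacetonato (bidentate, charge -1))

Li2[Sc(acac)BrF3]

Ligands: 3 fluoro (F, -1), 1 bromo (Br, -1), 1 acetylacetonato (acac, -1). Ligand charge sum = -5.
Charge balance with lithium (+1) requires 1 complex ion per 2 lithium.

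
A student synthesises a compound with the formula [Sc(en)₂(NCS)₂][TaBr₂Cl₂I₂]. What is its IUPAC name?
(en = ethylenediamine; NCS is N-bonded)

bis(ethylenediamine)diisothiocyanatoscandium(III) dibromodichlorodiiodotantalate(V)

Both ions are complex: the cation is named first with the plain metal name, the anion second with the -ate form; each ion's ligands are alphabetised independently.
Scandium is always +3 in its complexes; the cation's ligand charges sum to -2, so the complex cation is 1+.
A 1:1 salt means the anion carries the equal and opposite charge, 1−.
Anion: ligand charges sum to -6; for the ion to be 1−, Ta = +5.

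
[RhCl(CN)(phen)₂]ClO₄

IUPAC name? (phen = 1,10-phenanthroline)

The 1 perchlorate counter-ion carries a total charge of -1, so each complex ion is 1+.
Ligand charges: 2×1,10-phenanthroline (neutral), 1×chloro (-1 each), 1×cyano (-1 each); total -2. So Rh + (-2) = 1+, giving Rh = +3.
Ligands are named alphabetically: chloro before cyano before phenanthroline.

chlorocyanobis(1,10-phenanthroline)rhodium(III) perchlorate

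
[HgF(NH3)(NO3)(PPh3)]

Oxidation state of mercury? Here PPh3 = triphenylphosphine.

No counter-ion: the bracketed complex is neutral.
Ligand charges: 1×F = -1; 1×NH3 neutral; 1×PPh3 neutral; 1×NO3 = -1; sum -2.
Hg + (-2) = 0 ⇒ Hg is +2.

+2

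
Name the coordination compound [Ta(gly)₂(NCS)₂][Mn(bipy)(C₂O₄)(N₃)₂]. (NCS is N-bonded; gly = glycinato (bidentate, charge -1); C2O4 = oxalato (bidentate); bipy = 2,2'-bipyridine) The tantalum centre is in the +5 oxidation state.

Both ions are complex: the cation is named first with the plain metal name, the anion second with the -ate form; each ion's ligands are alphabetised independently.
Ta is given as +5; the cation's ligand charges sum to -4, so the complex cation is 1+.
A 1:1 salt means the anion carries the equal and opposite charge, 1−.
Anion: ligand charges sum to -4; for the ion to be 1−, Mn = +3.

bis(glycinato)diisothiocyanatotantalum(V) diazido(2,2'-bipyridine)oxalatomanganate(III)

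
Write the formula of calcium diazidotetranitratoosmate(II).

Ca2[Os(N3)2(NO3)4]

Ligands: 4 nitrato (NO3, -1), 2 azido (N3, -1). Ligand charge sum = -6.
Charge balance with calcium (+2) requires 1 complex ion per 2 calcium.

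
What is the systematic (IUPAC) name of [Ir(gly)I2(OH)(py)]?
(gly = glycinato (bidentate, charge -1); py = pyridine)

(glycinato)hydroxodiiodo(pyridine)iridium(IV)

There is no counter-ion, so the complex is neutral overall.
Ligand charges: 1×glycinato (-1 each), 2×iodo (-1 each), 1×hydroxo (-1 each), 1×pyridine (neutral); total -4. So Ir + (-4) = 0, giving Ir = +4.
Ligands are named alphabetically: glycinato before hydroxo before iodo before pyridine.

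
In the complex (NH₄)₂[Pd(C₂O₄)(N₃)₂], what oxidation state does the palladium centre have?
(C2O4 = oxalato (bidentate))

+2

2 ammonium outside the brackets (+1 each) → the complex ion is 2−.
Ligand charges: 2×N3 = -2; 1×C2O4 = -2; sum -4.
Pd + (-4) = 2− ⇒ Pd is +2.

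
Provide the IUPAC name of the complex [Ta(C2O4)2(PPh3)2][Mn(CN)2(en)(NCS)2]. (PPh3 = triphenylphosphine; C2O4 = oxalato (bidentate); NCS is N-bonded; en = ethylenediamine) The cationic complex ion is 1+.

dioxalatobis(triphenylphosphine)tantalum(V) dicyano(ethylenediamine)diisothiocyanatomanganate(III)

The complex cation is given as 1+; its ligand charges sum to -4, so Ta = +5.
A 1:1 salt means the anion carries the equal and opposite charge, 1−.
Anion: ligand charges sum to -4; for the ion to be 1−, Mn = +3.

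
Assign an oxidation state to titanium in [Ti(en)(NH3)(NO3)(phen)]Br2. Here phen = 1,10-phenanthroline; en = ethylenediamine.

2 bromide outside the brackets (-1 each) → the complex ion is 2+.
Ligand charges: 1×phen neutral; 1×NH3 neutral; 1×en neutral; 1×NO3 = -1; sum -1.
Ti + (-1) = 2+ ⇒ Ti is +3.

+3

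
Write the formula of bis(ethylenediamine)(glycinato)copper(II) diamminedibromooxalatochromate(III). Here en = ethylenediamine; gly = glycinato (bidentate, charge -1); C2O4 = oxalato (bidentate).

Cation [Cu…]: ligand charges -1, Cu(II) ⇒ ion charge 1+.
Anion [Cr…]: ligand charges -4, Cr(III) ⇒ ion charge 1−.
One 1+ cation balances one 1− anion.

[Cu(en)2(gly)][CrBr2(C2O4)(NH3)2]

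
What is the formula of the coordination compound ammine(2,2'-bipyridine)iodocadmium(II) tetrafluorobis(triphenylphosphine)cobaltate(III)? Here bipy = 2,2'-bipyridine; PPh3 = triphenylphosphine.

[Cd(bipy)I(NH3)][CoF4(PPh3)2]

Cation [Cd…]: ligand charges -1, Cd(II) ⇒ ion charge 1+.
Anion [Co…]: ligand charges -4, Co(III) ⇒ ion charge 1−.
One 1+ cation balances one 1− anion.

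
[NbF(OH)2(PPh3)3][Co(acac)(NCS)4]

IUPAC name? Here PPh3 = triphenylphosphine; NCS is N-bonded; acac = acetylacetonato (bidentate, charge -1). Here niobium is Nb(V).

fluorodihydroxotris(triphenylphosphine)niobium(V) (acetylacetonato)tetraisothiocyanatocobaltate(III)

Nb is given as +5; the cation's ligand charges sum to -3, so the complex cation is 2+.
A 1:1 salt means the anion carries the equal and opposite charge, 2−.
Anion: ligand charges sum to -5; for the ion to be 2−, Co = +3.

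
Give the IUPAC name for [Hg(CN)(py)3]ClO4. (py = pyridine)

The 1 perchlorate counter-ion carries a total charge of -1, so each complex ion is 1+.
Ligand charges: 1×cyano (-1 each), 3×pyridine (neutral); total -1. So Hg + (-1) = 1+, giving Hg = +2.
Ligands are named alphabetically: cyano before pyridine.

cyanotris(pyridine)mercury(II) perchlorate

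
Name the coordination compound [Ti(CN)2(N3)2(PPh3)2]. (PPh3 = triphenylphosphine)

There is no counter-ion, so the complex is neutral overall.
Ligand charges: 2×triphenylphosphine (neutral), 2×cyano (-1 each), 2×azido (-1 each); total -4. So Ti + (-4) = 0, giving Ti = +4.
Ligands are named alphabetically: azido before cyano before triphenylphosphine.

diazidodicyanobis(triphenylphosphine)titanium(IV)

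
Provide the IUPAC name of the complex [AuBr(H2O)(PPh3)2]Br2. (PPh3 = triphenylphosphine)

aquabromobis(triphenylphosphine)gold(III) bromide

The 2 bromide counter-ions carry a total charge of -2, so each complex ion is 2+.
Ligand charges: 1×bromo (-1 each), 1×aqua (neutral), 2×triphenylphosphine (neutral); total -1. So Au + (-1) = 2+, giving Au = +3.
Ligands are named alphabetically: aqua before bromo before triphenylphosphine.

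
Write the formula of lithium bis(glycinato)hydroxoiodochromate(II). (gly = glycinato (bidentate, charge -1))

Li2[Cr(gly)2I(OH)]

Ligands: 1 iodo (I, -1), 1 hydroxo (OH, -1), 2 glycinato (gly, -1). Ligand charge sum = -4.
With Cr in oxidation state +2, the complex ion is [Cr...]^2−.
Charge balance with lithium (+1) requires 1 complex ion per 2 lithium.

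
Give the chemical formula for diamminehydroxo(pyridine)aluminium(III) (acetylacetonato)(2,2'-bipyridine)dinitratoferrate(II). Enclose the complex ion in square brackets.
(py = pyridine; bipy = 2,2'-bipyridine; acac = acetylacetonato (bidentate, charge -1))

Cation [Al…]: ligand charges -1, Al(III) ⇒ ion charge 2+.
Anion [Fe…]: ligand charges -3, Fe(II) ⇒ ion charge 1−.
One 2+ cation requires 2 of the 1− anion.

[Al(NH3)2(OH)(py)][Fe(acac)(bipy)(NO3)2]2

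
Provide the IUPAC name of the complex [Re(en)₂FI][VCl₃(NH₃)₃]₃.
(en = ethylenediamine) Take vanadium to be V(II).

Both ions are complex: the cation is named first with the plain metal name, the anion second with the -ate form; each ion's ligands are alphabetised independently.
V is given as +2; the anion's ligand charges sum to -3, so the complex anion is 1−.
With 3 anions per cation, the cation must be 3×1 = 3+.
Cation: ligand charges sum to -2; for the ion to be 3+, Re = +5.

bis(ethylenediamine)fluoroiodorhenium(V) triamminetrichlorovanadate(II)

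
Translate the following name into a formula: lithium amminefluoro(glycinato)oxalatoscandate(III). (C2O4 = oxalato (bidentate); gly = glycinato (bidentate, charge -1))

Ligands: 1 oxalato (C2O4, -2), 1 ammine (NH3, neutral), 1 fluoro (F, -1), 1 glycinato (gly, -1). Ligand charge sum = -4.
Charge balance with lithium (+1) requires 1 complex ion per 1 lithium.

Li[Sc(C2O4)F(gly)(NH3)]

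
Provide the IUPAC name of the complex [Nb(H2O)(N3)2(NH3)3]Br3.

The 3 bromide counter-ions carry a total charge of -3, so each complex ion is 3+.
Ligand charges: 3×ammine (neutral), 1×aqua (neutral), 2×azido (-1 each); total -2. So Nb + (-2) = 3+, giving Nb = +5.
Ligands are named alphabetically: ammine before aqua before azido.

triammineaquadiazidoniobium(V) bromide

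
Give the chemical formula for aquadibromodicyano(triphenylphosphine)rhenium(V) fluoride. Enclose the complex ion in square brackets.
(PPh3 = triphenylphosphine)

Ligands: 2 cyano (CN, -1), 1 triphenylphosphine (PPh3, neutral), 2 bromo (Br, -1), 1 aqua (H2O, neutral). Ligand charge sum = -4.
Charge balance with fluoride (-1) requires 1 complex ion per 1 fluoride.

[ReBr2(CN)2(H2O)(PPh3)]F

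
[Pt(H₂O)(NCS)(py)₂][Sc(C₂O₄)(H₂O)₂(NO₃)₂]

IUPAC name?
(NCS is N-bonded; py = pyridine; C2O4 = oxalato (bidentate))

Both ions are complex: the cation is named first with the plain metal name, the anion second with the -ate form; each ion's ligands are alphabetised independently.
Scandium is always +3 in its complexes; the anion's ligand charges sum to -4, so the complex anion is 1−.
A 1:1 salt means the cation carries the equal and opposite charge, 1+.
Cation: ligand charges sum to -1; for the ion to be 1+, Pt = +2.

aquaisothiocyanatobis(pyridine)platinum(II) diaquadinitratooxalatoscandate(III)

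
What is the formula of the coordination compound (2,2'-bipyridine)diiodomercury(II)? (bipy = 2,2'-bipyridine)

[Hg(bipy)I2]

Ligands: 1 2,2'-bipyridine (bipy, neutral), 2 iodo (I, -1). Ligand charge sum = -2.
With Hg in oxidation state +2, the complex ion is [Hg...].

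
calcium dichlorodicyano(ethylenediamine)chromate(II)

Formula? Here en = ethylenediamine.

Ca[CrCl2(CN)2(en)]

Ligands: 2 cyano (CN, -1), 2 chloro (Cl, -1), 1 ethylenediamine (en, neutral). Ligand charge sum = -4.
With Cr in oxidation state +2, the complex ion is [Cr...]^2−.
Charge balance with calcium (+2) requires 1 complex ion per 1 calcium.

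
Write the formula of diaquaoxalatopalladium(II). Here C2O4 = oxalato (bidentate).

Ligands: 2 aqua (H2O, neutral), 1 oxalato (C2O4, -2). Ligand charge sum = -2.
With Pd in oxidation state +2, the complex ion is [Pd...].

[Pd(C2O4)(H2O)2]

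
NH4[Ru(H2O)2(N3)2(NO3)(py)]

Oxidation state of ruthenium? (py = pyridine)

+2

1 ammonium outside the brackets (+1 each) → the complex ion is 1−.
Ligand charges: 1×py neutral; 2×N3 = -2; 1×NO3 = -1; 2×H2O neutral; sum -3.
Ru + (-3) = 1− ⇒ Ru is +2.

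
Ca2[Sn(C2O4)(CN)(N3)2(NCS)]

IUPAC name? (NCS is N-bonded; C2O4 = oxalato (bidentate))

The 2 calcium counter-ions carry a total charge of +4, so each complex ion is 4−.
Ligand charges: 1×isothiocyanato (-1 each), 2×azido (-1 each), 1×cyano (-1 each), 1×oxalato (-2 each); total -6. So Sn + (-6) = 4−, giving Sn = +2.
The complex ion is anionic, so tin takes the -ate form stannate(II).

calcium diazidocyanoisothiocyanatooxalatostannate(II)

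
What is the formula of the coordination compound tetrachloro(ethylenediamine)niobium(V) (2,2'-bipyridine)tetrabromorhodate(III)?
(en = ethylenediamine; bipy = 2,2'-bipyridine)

[NbCl4(en)][Rh(bipy)Br4]

Cation [Nb…]: ligand charges -4, Nb(V) ⇒ ion charge 1+.
Anion [Rh…]: ligand charges -4, Rh(III) ⇒ ion charge 1−.
One 1+ cation balances one 1− anion.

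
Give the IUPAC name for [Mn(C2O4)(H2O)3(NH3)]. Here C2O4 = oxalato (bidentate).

There is no counter-ion, so the complex is neutral overall.
Ligand charges: 1×ammine (neutral), 1×oxalato (-2 each), 3×aqua (neutral); total -2. So Mn + (-2) = 0, giving Mn = +2.
Ligands are named alphabetically: ammine before aqua before oxalato.

amminetriaquaoxalatomanganese(II)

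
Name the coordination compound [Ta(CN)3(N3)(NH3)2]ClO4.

diammineazidotricyanotantalum(V) perchlorate

The 1 perchlorate counter-ion carries a total charge of -1, so each complex ion is 1+.
Ligand charges: 3×cyano (-1 each), 1×azido (-1 each), 2×ammine (neutral); total -4. So Ta + (-4) = 1+, giving Ta = +5.
Ligands are named alphabetically: ammine before azido before cyano.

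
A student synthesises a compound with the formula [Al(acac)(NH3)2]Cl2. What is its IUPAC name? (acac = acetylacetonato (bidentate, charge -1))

(acetylacetonato)diamminealuminium(III) chloride

The 2 chloride counter-ions carry a total charge of -2, so each complex ion is 2+.
Ligand charges: 1×acetylacetonato (-1 each), 2×ammine (neutral); total -1. So Al + (-1) = 2+, giving Al = +3.
Ligands are named alphabetically: acetylacetonato before ammine.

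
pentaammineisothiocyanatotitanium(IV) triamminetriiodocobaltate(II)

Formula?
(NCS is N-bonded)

[Ti(NCS)(NH3)5][CoI3(NH3)3]3

Cation [Ti…]: ligand charges -1, Ti(IV) ⇒ ion charge 3+.
Anion [Co…]: ligand charges -3, Co(II) ⇒ ion charge 1−.
One 3+ cation requires 3 of the 1− anion.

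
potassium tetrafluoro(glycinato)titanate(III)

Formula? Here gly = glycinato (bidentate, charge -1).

Ligands: 4 fluoro (F, -1), 1 glycinato (gly, -1). Ligand charge sum = -5.
Charge balance with potassium (+1) requires 1 complex ion per 2 potassium.

K2[TiF4(gly)]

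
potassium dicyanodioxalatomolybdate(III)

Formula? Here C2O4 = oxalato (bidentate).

Ligands: 2 oxalato (C2O4, -2), 2 cyano (CN, -1). Ligand charge sum = -6.
With Mo in oxidation state +3, the complex ion is [Mo...]^3−.
Charge balance with potassium (+1) requires 1 complex ion per 3 potassium.

K3[Mo(C2O4)2(CN)2]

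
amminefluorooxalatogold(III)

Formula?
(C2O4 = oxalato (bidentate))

[Au(C2O4)F(NH3)]

Ligands: 1 oxalato (C2O4, -2), 1 fluoro (F, -1), 1 ammine (NH3, neutral). Ligand charge sum = -3.
With Au in oxidation state +3, the complex ion is [Au...].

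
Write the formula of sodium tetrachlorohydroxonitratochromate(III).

Ligands: 1 nitrato (NO3, -1), 1 hydroxo (OH, -1), 4 chloro (Cl, -1). Ligand charge sum = -6.
With Cr in oxidation state +3, the complex ion is [Cr...]^3−.
Charge balance with sodium (+1) requires 1 complex ion per 3 sodium.

Na3[CrCl4(NO3)(OH)]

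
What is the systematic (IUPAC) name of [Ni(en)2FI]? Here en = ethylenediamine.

There is no counter-ion, so the complex is neutral overall.
Ligand charges: 2×ethylenediamine (neutral), 1×fluoro (-1 each), 1×iodo (-1 each); total -2. So Ni + (-2) = 0, giving Ni = +2.
Ligands are named alphabetically: ethylenediamine before fluoro before iodo.

bis(ethylenediamine)fluoroiodonickel(II)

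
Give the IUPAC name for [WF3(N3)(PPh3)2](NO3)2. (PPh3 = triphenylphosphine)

The 2 nitrate counter-ions carry a total charge of -2, so each complex ion is 2+.
Ligand charges: 1×azido (-1 each), 3×fluoro (-1 each), 2×triphenylphosphine (neutral); total -4. So W + (-4) = 2+, giving W = +6.
Ligands are named alphabetically: azido before fluoro before triphenylphosphine.

azidotrifluorobis(triphenylphosphine)tungsten(VI) nitrate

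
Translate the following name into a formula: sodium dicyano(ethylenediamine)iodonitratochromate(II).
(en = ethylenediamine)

Ligands: 1 ethylenediamine (en, neutral), 1 iodo (I, -1), 1 nitrato (NO3, -1), 2 cyano (CN, -1). Ligand charge sum = -4.
With Cr in oxidation state +2, the complex ion is [Cr...]^2−.
Charge balance with sodium (+1) requires 1 complex ion per 2 sodium.

Na2[Cr(CN)2(en)I(NO3)]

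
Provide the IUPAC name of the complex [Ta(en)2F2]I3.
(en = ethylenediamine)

The 3 iodide counter-ions carry a total charge of -3, so each complex ion is 3+.
Ligand charges: 2×fluoro (-1 each), 2×ethylenediamine (neutral); total -2. So Ta + (-2) = 3+, giving Ta = +5.
Ligands are named alphabetically: ethylenediamine before fluoro.

bis(ethylenediamine)difluorotantalum(V) iodide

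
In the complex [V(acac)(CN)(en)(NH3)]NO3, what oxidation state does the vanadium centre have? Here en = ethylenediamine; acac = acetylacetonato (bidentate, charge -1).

1 nitrate outside the brackets (-1 each) → the complex ion is 1+.
Ligand charges: 1×en neutral; 1×NH3 neutral; 1×acac = -1; 1×CN = -1; sum -2.
V + (-2) = 1+ ⇒ V is +3.

+3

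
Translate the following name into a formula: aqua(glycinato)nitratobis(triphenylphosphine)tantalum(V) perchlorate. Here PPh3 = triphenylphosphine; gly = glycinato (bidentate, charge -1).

Ligands: 1 nitrato (NO3, -1), 1 aqua (H2O, neutral), 2 triphenylphosphine (PPh3, neutral), 1 glycinato (gly, -1). Ligand charge sum = -2.
Charge balance with perchlorate (-1) requires 1 complex ion per 3 perchlorate.

[Ta(gly)(H2O)(NO3)(PPh3)2](ClO4)3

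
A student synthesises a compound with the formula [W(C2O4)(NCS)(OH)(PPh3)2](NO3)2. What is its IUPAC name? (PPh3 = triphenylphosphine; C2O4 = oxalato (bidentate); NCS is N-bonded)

The 2 nitrate counter-ions carry a total charge of -2, so each complex ion is 2+.
Ligand charges: 2×triphenylphosphine (neutral), 1×oxalato (-2 each), 1×isothiocyanato (-1 each), 1×hydroxo (-1 each); total -4. So W + (-4) = 2+, giving W = +6.
Ligands are named alphabetically: hydroxo before isothiocyanato before oxalato before triphenylphosphine.

hydroxoisothiocyanatooxalatobis(triphenylphosphine)tungsten(VI) nitrate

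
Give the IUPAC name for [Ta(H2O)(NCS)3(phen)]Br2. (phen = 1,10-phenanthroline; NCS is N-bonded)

The 2 bromide counter-ions carry a total charge of -2, so each complex ion is 2+.
Ligand charges: 1×1,10-phenanthroline (neutral), 1×aqua (neutral), 3×isothiocyanato (-1 each); total -3. So Ta + (-3) = 2+, giving Ta = +5.
Ligands are named alphabetically: aqua before isothiocyanato before phenanthroline.

aquatriisothiocyanato(1,10-phenanthroline)tantalum(V) bromide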